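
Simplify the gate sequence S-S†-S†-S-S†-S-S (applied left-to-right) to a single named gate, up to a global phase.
S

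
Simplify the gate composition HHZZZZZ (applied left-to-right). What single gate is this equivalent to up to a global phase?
Z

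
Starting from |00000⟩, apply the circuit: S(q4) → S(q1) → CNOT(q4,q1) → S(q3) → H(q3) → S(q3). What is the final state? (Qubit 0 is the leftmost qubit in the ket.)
1/√2|00000⟩ + (1/√2)i|00010⟩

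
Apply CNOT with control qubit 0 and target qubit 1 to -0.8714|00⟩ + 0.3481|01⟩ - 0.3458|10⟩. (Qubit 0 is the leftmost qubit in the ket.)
-0.8714|00⟩ + 0.3481|01⟩ - 0.3458|11⟩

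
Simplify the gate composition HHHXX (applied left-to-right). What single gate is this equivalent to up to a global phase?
H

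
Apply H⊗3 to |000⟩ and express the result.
1/√8|000⟩ + 1/√8|001⟩ + 1/√8|010⟩ + 1/√8|011⟩ + 1/√8|100⟩ + 1/√8|101⟩ + 1/√8|110⟩ + 1/√8|111⟩

H⊗3 gives amp(|y⟩) = (1/2√2) Σ_x (−1)^(x·y) amp(|x⟩), where x·y is the number of positions in which both x and y have a 1.
|000⟩: (1)/(2√2) = 1/√8
|001⟩: (1)/(2√2) = 1/√8
|010⟩: (1)/(2√2) = 1/√8
|011⟩: (1)/(2√2) = 1/√8
|100⟩: (1)/(2√2) = 1/√8
|101⟩: (1)/(2√2) = 1/√8
|110⟩: (1)/(2√2) = 1/√8
|111⟩: (1)/(2√2) = 1/√8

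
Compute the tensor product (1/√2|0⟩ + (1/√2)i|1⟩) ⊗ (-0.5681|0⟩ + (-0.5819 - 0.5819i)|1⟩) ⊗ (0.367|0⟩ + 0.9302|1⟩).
-0.1474|000⟩ - 0.3737|001⟩ + (-0.151 - 0.151i)|010⟩ + (-0.3827 - 0.3827i)|011⟩ - 0.1474i|100⟩ - 0.3737i|101⟩ + (0.151 - 0.151i)|110⟩ + (0.3827 - 0.3827i)|111⟩

amp(|b₁b₂…⟩) = product of the factor amplitudes for bits b₁, b₂, …; only kets whose every factor amplitude is nonzero survive.
|000⟩: (1/√2)(-0.5681)(0.367) = -0.1474
|001⟩: (1/√2)(-0.5681)(0.9302) = -0.3737
|010⟩: (1/√2)(-0.5819 - 0.5819i)(0.367) = (-0.151 - 0.151i)
|011⟩: (1/√2)(-0.5819 - 0.5819i)(0.9302) = (-0.3827 - 0.3827i)
|100⟩: ((1/√2)i)(-0.5681)(0.367) = -0.1474i
|101⟩: ((1/√2)i)(-0.5681)(0.9302) = -0.3737i
|110⟩: ((1/√2)i)(-0.5819 - 0.5819i)(0.367) = (0.151 - 0.151i)
|111⟩: ((1/√2)i)(-0.5819 - 0.5819i)(0.9302) = (0.3827 - 0.3827i)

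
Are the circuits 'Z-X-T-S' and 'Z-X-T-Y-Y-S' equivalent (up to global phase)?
Yes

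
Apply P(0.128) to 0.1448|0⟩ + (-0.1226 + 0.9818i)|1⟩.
0.1448|0⟩ + (-0.2469 + 0.9581i)|1⟩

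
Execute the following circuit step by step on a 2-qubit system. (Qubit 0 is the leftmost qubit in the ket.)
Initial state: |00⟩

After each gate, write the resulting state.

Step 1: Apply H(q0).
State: 1/√2|00⟩ + 1/√2|10⟩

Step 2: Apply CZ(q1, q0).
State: 1/√2|00⟩ + 1/√2|10⟩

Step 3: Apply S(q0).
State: 1/√2|00⟩ + (1/√2)i|10⟩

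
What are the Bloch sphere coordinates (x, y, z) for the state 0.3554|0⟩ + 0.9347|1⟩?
(0.6644, 0, -0.7474)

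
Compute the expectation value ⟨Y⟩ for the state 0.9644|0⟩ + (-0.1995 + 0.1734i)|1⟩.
0.3345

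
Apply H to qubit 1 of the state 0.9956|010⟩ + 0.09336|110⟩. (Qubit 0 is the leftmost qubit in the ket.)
0.704|000⟩ - 0.704|010⟩ + 0.06602|100⟩ - 0.06602|110⟩

H on qubit 1 mixes each pair of kets that differ only in qubit 1: amplitudes (a, b) of (|…0…⟩, |…1…⟩) become ((a + b)/√2, (a − b)/√2). Kets absent from the input have amplitude 0.
(|000⟩, |010⟩): (a, b) = (0, 0.9956) → (0.704, -0.704)
(|100⟩, |110⟩): (a, b) = (0, 0.09336) → (0.06602, -0.06602)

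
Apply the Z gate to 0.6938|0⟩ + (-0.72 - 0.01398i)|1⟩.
0.6938|0⟩ + (0.72 + 0.01398i)|1⟩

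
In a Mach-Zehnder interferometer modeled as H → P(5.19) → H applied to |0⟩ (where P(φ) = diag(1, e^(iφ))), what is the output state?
(0.7298 - 0.444i)|0⟩ + (0.2702 + 0.444i)|1⟩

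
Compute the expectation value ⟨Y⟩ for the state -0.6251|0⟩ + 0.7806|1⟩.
0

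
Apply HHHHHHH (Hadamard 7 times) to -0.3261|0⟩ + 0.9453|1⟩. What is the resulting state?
0.4378|0⟩ - 0.899|1⟩

H² = I, so H^7 = H: a single Hadamard. With (a, b) = (-0.3261, 0.9453), H gives ((a + b)/√2, (a − b)/√2) = (0.4378, -0.899).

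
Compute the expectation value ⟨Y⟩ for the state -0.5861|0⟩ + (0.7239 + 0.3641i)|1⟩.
-0.4268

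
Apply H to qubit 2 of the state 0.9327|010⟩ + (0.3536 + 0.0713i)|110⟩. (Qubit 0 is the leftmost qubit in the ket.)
0.6595|010⟩ + 0.6595|011⟩ + (0.25 + 0.05042i)|110⟩ + (0.25 + 0.05042i)|111⟩

H on qubit 2 mixes each pair of kets that differ only in qubit 2: amplitudes (a, b) of (|…0…⟩, |…1…⟩) become ((a + b)/√2, (a − b)/√2). Kets absent from the input have amplitude 0.
(|010⟩, |011⟩): (a, b) = (0.9327, 0) → (0.6595, 0.6595)
(|110⟩, |111⟩): (a, b) = ((0.3536 + 0.0713i), 0) → ((0.25 + 0.05042i), (0.25 + 0.05042i))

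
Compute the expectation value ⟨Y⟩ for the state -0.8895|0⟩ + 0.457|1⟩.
0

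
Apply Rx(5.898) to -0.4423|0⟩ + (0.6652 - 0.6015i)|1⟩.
(0.319 - 0.1273i)|0⟩ + (-0.6529 + 0.675i)|1⟩

Rx(5.898) = [[cos(θ/2), −i·sin(θ/2)], [−i·sin(θ/2), cos(θ/2)]]; θ = 5.898, cos(θ/2) ≈ -0.981511, sin(θ/2) ≈ 0.191404.
With a = amp(|0⟩) = -0.4423 and b = amp(|1⟩) = (0.6652 - 0.6015i):
new amp(|0⟩) = (-0.981511)·a + (-0.191404i)·b = (0.319 - 0.1273i)
new amp(|1⟩) = (-0.191404i)·a + (-0.981511)·b = (-0.6529 + 0.675i)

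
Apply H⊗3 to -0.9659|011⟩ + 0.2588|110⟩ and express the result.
-0.25|000⟩ + 0.433|001⟩ + 0.25|010⟩ - 0.433|011⟩ - 0.433|100⟩ + 0.25|101⟩ + 0.433|110⟩ - 0.25|111⟩

H⊗3 gives amp(|y⟩) = (1/2√2) Σ_x (−1)^(x·y) amp(|x⟩), where x·y is the number of positions in which both x and y have a 1.
|000⟩: (-0.9659 + 0.2588)/(2√2) = -0.25
|001⟩: (0.9659 + 0.2588)/(2√2) = 0.433
|010⟩: (0.9659 - 0.2588)/(2√2) = 0.25
|011⟩: (-0.9659 - 0.2588)/(2√2) = -0.433
|100⟩: (-0.9659 - 0.2588)/(2√2) = -0.433
|101⟩: (0.9659 - 0.2588)/(2√2) = 0.25
|110⟩: (0.9659 + 0.2588)/(2√2) = 0.433
|111⟩: (-0.9659 + 0.2588)/(2√2) = -0.25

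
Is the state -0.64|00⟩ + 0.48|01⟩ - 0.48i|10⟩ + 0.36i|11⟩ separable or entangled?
Separable

Writing the state as a|00⟩ + b|01⟩ + c|10⟩ + d|11⟩, it is a product state iff ad − bc = 0.
Here (a, b, c, d) = (-0.64, 0.48, -0.48i, 0.36i): ad − bc = (-0.64)(0.36i) − (0.48)(-0.48i) = 0, so the state is separable.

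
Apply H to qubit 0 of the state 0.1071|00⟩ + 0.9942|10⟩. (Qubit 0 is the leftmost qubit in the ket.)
0.7787|00⟩ - 0.6273|10⟩

H on qubit 0 mixes each pair of kets that differ only in qubit 0: amplitudes (a, b) of (|…0…⟩, |…1…⟩) become ((a + b)/√2, (a − b)/√2). Kets absent from the input have amplitude 0.
(|00⟩, |10⟩): (a, b) = (0.1071, 0.9942) → (0.7787, -0.6273)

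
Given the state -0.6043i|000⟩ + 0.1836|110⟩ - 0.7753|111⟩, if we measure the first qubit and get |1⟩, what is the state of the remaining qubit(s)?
0.2304|10⟩ - 0.9731|11⟩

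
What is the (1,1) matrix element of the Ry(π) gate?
0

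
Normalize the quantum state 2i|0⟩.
i|0⟩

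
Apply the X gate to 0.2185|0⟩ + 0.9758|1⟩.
0.9758|0⟩ + 0.2185|1⟩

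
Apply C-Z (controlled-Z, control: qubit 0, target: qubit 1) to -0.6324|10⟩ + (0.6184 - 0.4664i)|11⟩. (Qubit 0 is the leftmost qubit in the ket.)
-0.6324|10⟩ + (-0.6184 + 0.4664i)|11⟩

C-Z leaves the control-|0⟩ kets |00⟩, |01⟩ unchanged and applies Z to qubit 1 on the control-|1⟩ pair (|10⟩, |11⟩).
Z = [[1, 0], [0, -1]].
With a = amp(|10⟩) = -0.6324 and b = amp(|11⟩) = (0.6184 - 0.4664i):
new amp(|10⟩) = (1)·a = -0.6324
new amp(|11⟩) = (-1)·b = (-0.6184 + 0.4664i)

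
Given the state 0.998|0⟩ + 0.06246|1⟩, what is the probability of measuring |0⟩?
0.996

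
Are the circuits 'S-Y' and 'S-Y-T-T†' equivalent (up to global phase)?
Yes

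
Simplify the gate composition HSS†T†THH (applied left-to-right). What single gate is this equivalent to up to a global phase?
H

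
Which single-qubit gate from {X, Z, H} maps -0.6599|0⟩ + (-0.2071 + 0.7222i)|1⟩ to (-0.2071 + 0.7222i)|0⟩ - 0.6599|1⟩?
X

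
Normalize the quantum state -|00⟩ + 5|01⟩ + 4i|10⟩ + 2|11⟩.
-0.1474|00⟩ + 0.7372|01⟩ + 0.5898i|10⟩ + 0.2949|11⟩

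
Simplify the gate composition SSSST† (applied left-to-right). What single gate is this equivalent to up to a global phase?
T†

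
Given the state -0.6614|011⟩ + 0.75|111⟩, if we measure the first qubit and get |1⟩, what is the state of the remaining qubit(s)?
|11⟩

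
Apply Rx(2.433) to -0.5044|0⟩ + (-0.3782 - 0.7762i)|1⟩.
(-0.903 + 0.3547i)|0⟩ + (-0.1312 + 0.2038i)|1⟩

Rx(2.433) = [[cos(θ/2), −i·sin(θ/2)], [−i·sin(θ/2), cos(θ/2)]]; θ = 2.433, cos(θ/2) ≈ 0.34693, sin(θ/2) ≈ 0.937891.
With a = amp(|0⟩) = -0.5044 and b = amp(|1⟩) = (-0.3782 - 0.7762i):
new amp(|0⟩) = (0.34693)·a + (-0.937891i)·b = (-0.903 + 0.3547i)
new amp(|1⟩) = (-0.937891i)·a + (0.34693)·b = (-0.1312 + 0.2038i)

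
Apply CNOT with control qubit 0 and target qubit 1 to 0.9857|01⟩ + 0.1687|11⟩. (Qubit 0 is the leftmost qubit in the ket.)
0.9857|01⟩ + 0.1687|10⟩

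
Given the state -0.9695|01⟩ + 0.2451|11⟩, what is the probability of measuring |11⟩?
0.06007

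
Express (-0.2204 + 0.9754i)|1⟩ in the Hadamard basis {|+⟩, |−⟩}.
(-0.1558 + 0.6897i)|+⟩ + (0.1558 - 0.6897i)|−⟩

With |ψ⟩ = α|0⟩ + β|1⟩, the Hadamard-basis coefficients are ⟨+|ψ⟩ = (α + β)/√2 and ⟨−|ψ⟩ = (α − β)/√2.
Here α = 0, β = (-0.2204 + 0.9754i): (α + β)/√2 = (-0.1558 + 0.6897i), (α − β)/√2 = (0.1558 - 0.6897i).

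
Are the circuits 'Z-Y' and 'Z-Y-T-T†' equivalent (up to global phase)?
Yes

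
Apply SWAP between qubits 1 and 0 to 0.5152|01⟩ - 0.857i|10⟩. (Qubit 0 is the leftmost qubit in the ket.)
-0.857i|01⟩ + 0.5152|10⟩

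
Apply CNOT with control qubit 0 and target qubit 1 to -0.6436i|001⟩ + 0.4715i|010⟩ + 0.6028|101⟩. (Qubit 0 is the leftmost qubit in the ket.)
-0.6436i|001⟩ + 0.4715i|010⟩ + 0.6028|111⟩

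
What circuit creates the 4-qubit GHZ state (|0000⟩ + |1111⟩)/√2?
H(q0) → CNOT(q0,q1) → CNOT(q0,q2) → CNOT(q0,q3)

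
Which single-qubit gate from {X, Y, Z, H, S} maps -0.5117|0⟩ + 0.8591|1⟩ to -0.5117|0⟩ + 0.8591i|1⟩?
S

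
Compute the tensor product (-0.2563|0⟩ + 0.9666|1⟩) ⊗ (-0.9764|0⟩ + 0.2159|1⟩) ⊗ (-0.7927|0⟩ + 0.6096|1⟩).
-0.1984|000⟩ + 0.1526|001⟩ + 0.04386|010⟩ - 0.03373|011⟩ + 0.7481|100⟩ - 0.5753|101⟩ - 0.1654|110⟩ + 0.1272|111⟩

amp(|b₁b₂…⟩) = product of the factor amplitudes for bits b₁, b₂, …; only kets whose every factor amplitude is nonzero survive.
|000⟩: (-0.2563)(-0.9764)(-0.7927) = -0.1984
|001⟩: (-0.2563)(-0.9764)(0.6096) = 0.1526
|010⟩: (-0.2563)(0.2159)(-0.7927) = 0.04386
|011⟩: (-0.2563)(0.2159)(0.6096) = -0.03373
|100⟩: (0.9666)(-0.9764)(-0.7927) = 0.7481
|101⟩: (0.9666)(-0.9764)(0.6096) = -0.5753
|110⟩: (0.9666)(0.2159)(-0.7927) = -0.1654
|111⟩: (0.9666)(0.2159)(0.6096) = 0.1272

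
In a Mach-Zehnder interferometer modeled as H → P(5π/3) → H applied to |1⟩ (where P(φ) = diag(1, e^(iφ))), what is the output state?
(0.25 + 0.433i)|0⟩ + (0.75 - 0.433i)|1⟩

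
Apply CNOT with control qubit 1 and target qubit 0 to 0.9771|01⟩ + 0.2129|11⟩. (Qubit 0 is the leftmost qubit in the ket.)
0.2129|01⟩ + 0.9771|11⟩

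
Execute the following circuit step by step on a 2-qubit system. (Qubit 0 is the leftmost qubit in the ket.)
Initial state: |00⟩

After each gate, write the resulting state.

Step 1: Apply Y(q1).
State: i|01⟩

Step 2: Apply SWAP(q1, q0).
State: i|10⟩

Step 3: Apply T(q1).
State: i|10⟩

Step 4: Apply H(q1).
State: (1/√2)i|10⟩ + (1/√2)i|11⟩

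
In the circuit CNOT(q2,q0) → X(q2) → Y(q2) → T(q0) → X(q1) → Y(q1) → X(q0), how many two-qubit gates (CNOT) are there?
1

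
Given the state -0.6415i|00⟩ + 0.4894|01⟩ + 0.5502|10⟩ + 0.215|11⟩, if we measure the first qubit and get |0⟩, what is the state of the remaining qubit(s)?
-0.7951i|0⟩ + 0.6065|1⟩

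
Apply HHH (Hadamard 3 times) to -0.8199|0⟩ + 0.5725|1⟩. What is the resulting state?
-0.1749|0⟩ - 0.9846|1⟩

H² = I, so H^3 = H: a single Hadamard. With (a, b) = (-0.8199, 0.5725), H gives ((a + b)/√2, (a − b)/√2) = (-0.1749, -0.9846).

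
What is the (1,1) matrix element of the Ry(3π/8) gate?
0.8315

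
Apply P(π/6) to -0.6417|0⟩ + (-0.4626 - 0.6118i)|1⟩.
-0.6417|0⟩ + (-0.09472 - 0.7611i)|1⟩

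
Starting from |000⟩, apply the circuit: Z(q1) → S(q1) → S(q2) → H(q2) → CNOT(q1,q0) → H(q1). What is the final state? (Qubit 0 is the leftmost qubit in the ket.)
1/2|000⟩ + 1/2|001⟩ + 1/2|010⟩ + 1/2|011⟩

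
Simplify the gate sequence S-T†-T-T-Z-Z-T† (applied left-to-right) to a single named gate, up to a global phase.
S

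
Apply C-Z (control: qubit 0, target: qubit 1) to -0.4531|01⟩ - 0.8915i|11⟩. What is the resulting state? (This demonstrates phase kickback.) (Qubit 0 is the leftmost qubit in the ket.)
-0.4531|01⟩ + 0.8915i|11⟩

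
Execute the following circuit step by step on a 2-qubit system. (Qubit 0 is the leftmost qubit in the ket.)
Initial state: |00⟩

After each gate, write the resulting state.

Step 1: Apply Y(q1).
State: i|01⟩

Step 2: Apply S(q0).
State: i|01⟩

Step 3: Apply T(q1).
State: (-1/√2 + (1/√2)i)|01⟩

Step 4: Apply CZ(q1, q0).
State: (-1/√2 + (1/√2)i)|01⟩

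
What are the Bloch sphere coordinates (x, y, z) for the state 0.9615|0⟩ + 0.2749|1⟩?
(0.5286, 0, 0.8489)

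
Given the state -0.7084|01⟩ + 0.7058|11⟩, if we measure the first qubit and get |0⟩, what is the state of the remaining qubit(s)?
-|1⟩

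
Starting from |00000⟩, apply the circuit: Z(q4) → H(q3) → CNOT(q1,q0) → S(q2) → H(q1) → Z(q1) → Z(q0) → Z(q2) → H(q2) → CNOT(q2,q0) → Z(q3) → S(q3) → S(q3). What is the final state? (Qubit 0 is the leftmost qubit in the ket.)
1/√8|00000⟩ + 1/√8|00010⟩ - 1/√8|01000⟩ - 1/√8|01010⟩ + 1/√8|10100⟩ + 1/√8|10110⟩ - 1/√8|11100⟩ - 1/√8|11110⟩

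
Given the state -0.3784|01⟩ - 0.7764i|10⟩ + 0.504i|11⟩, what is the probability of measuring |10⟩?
0.6028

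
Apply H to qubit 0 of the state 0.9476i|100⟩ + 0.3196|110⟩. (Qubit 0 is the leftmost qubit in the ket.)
0.6701i|000⟩ + 0.226|010⟩ - 0.6701i|100⟩ - 0.226|110⟩

H on qubit 0 mixes each pair of kets that differ only in qubit 0: amplitudes (a, b) of (|…0…⟩, |…1…⟩) become ((a + b)/√2, (a − b)/√2). Kets absent from the input have amplitude 0.
(|000⟩, |100⟩): (a, b) = (0, 0.9476i) → (0.6701i, -0.6701i)
(|010⟩, |110⟩): (a, b) = (0, 0.3196) → (0.226, -0.226)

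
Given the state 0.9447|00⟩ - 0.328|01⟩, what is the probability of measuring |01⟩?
0.1076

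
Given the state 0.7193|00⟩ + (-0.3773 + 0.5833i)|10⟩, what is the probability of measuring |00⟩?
0.5174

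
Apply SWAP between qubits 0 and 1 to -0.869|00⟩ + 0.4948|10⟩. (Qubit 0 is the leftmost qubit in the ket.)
-0.869|00⟩ + 0.4948|01⟩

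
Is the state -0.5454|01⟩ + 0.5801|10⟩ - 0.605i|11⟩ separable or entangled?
Entangled

Writing the state as a|00⟩ + b|01⟩ + c|10⟩ + d|11⟩, it is a product state iff ad − bc = 0.
Here (a, b, c, d) = (0, -0.5454, 0.5801, -0.605i): ad − bc = (0)(-0.605i) − (-0.5454)(0.5801) = 0.3164 ≠ 0, so the state is entangled.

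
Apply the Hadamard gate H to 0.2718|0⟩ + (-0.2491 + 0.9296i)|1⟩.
(0.01605 + 0.6573i)|0⟩ + (0.3683 - 0.6573i)|1⟩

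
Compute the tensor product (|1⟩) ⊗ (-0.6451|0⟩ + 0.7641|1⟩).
-0.6451|10⟩ + 0.7641|11⟩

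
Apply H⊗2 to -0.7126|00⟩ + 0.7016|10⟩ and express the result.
-0.0055|00⟩ - 0.0055|01⟩ - 0.7071|10⟩ - 0.7071|11⟩

H⊗2 gives amp(|y⟩) = (1/2) Σ_x (−1)^(x·y) amp(|x⟩), where x·y is the number of positions in which both x and y have a 1.
|00⟩: (-0.7126 + 0.7016)/2 = -0.0055
|01⟩: (-0.7126 + 0.7016)/2 = -0.0055
|10⟩: (-0.7126 - 0.7016)/2 = -0.7071
|11⟩: (-0.7126 - 0.7016)/2 = -0.7071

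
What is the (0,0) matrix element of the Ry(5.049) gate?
-0.8156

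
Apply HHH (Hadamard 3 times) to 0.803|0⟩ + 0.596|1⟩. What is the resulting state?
0.9892|0⟩ + 0.1464|1⟩

H² = I, so H^3 = H: a single Hadamard. With (a, b) = (0.803, 0.596), H gives ((a + b)/√2, (a − b)/√2) = (0.9892, 0.1464).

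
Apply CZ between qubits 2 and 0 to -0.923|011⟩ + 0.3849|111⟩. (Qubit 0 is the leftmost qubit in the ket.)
-0.923|011⟩ - 0.3849|111⟩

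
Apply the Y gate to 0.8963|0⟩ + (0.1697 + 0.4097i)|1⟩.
(0.4097 - 0.1697i)|0⟩ + 0.8963i|1⟩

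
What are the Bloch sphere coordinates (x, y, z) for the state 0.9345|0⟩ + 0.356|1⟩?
(0.6654, 0, 0.7466)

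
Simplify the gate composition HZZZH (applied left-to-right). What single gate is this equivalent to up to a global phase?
X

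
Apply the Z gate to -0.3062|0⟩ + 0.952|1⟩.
-0.3062|0⟩ - 0.952|1⟩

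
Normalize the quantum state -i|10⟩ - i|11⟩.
-(1/√2)i|10⟩ - (1/√2)i|11⟩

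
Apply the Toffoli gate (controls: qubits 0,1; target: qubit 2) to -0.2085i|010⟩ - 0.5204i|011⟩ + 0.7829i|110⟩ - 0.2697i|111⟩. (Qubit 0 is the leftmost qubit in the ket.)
-0.2085i|010⟩ - 0.5204i|011⟩ - 0.2697i|110⟩ + 0.7829i|111⟩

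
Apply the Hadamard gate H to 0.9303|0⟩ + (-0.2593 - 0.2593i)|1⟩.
(0.4745 - 0.1834i)|0⟩ + (0.8412 + 0.1834i)|1⟩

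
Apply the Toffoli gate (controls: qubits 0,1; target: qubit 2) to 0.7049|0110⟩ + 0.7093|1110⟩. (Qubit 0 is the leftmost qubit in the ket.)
0.7049|0110⟩ + 0.7093|1100⟩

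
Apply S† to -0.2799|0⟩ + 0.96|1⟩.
-0.2799|0⟩ - 0.96i|1⟩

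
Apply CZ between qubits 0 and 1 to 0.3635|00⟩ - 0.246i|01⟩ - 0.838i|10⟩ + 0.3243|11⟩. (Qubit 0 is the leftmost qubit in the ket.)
0.3635|00⟩ - 0.246i|01⟩ - 0.838i|10⟩ - 0.3243|11⟩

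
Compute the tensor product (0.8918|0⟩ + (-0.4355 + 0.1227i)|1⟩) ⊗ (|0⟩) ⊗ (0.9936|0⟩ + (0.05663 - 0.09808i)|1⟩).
0.8861|000⟩ + (0.0505 - 0.08747i)|001⟩ + (-0.4327 + 0.1219i)|100⟩ + (-0.01263 + 0.04966i)|101⟩

amp(|b₁b₂…⟩) = product of the factor amplitudes for bits b₁, b₂, …; only kets whose every factor amplitude is nonzero survive.
|000⟩: (0.8918)(1)(0.9936) = 0.8861
|001⟩: (0.8918)(1)(0.05663 - 0.09808i) = (0.0505 - 0.08747i)
|100⟩: (-0.4355 + 0.1227i)(1)(0.9936) = (-0.4327 + 0.1219i)
|101⟩: (-0.4355 + 0.1227i)(1)(0.05663 - 0.09808i) = (-0.01263 + 0.04966i)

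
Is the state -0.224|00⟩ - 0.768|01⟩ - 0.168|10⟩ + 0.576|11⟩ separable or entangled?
Entangled

Writing the state as a|00⟩ + b|01⟩ + c|10⟩ + d|11⟩, it is a product state iff ad − bc = 0.
Here (a, b, c, d) = (-0.224, -0.768, -0.168, 0.576): ad − bc = (-0.224)(0.576) − (-0.768)(-0.168) = -0.258 ≠ 0, so the state is entangled.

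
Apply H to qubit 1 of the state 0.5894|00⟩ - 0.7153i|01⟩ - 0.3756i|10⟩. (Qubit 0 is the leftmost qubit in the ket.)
(0.4168 - 0.5058i)|00⟩ + (0.4168 + 0.5058i)|01⟩ - 0.2656i|10⟩ - 0.2656i|11⟩

H on qubit 1 mixes each pair of kets that differ only in qubit 1: amplitudes (a, b) of (|…0…⟩, |…1…⟩) become ((a + b)/√2, (a − b)/√2). Kets absent from the input have amplitude 0.
(|00⟩, |01⟩): (a, b) = (0.5894, -0.7153i) → ((0.4168 - 0.5058i), (0.4168 + 0.5058i))
(|10⟩, |11⟩): (a, b) = (-0.3756i, 0) → (-0.2656i, -0.2656i)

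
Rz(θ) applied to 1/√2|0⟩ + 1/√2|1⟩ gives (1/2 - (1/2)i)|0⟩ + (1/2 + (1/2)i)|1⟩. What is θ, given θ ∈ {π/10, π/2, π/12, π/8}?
π/2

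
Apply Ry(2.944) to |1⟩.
-0.9951|0⟩ + 0.09864|1⟩

Ry(2.944) = [[cos(θ/2), −sin(θ/2)], [sin(θ/2), cos(θ/2)]]; θ = 2.944, cos(θ/2) ≈ 0.0986357, sin(θ/2) ≈ 0.995124.
With a = amp(|0⟩) = 0 and b = amp(|1⟩) = 1:
new amp(|0⟩) = (0.0986357)·a + (-0.995124)·b = -0.9951
new amp(|1⟩) = (0.995124)·a + (0.0986357)·b = 0.09864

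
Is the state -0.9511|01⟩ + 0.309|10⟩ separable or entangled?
Entangled

Writing the state as a|00⟩ + b|01⟩ + c|10⟩ + d|11⟩, it is a product state iff ad − bc = 0.
Here (a, b, c, d) = (0, -0.9511, 0.309, 0): ad − bc = (0)(0) − (-0.9511)(0.309) = 0.2939 ≠ 0, so the state is entangled.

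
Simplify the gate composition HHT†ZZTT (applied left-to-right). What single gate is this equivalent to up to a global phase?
T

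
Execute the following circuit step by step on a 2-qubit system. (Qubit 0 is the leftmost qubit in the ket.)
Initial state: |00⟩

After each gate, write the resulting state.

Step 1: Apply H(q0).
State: 1/√2|00⟩ + 1/√2|10⟩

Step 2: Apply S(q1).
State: 1/√2|00⟩ + 1/√2|10⟩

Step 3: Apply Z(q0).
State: 1/√2|00⟩ - 1/√2|10⟩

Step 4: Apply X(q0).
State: -1/√2|00⟩ + 1/√2|10⟩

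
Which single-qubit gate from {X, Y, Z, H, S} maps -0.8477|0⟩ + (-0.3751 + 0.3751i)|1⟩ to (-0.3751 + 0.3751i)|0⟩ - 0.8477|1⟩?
X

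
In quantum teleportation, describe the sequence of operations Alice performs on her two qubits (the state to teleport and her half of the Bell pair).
CNOT (state → Bell), then H on state qubit, then measure both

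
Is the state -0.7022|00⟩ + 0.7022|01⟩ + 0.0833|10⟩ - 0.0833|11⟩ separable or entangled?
Separable

Writing the state as a|00⟩ + b|01⟩ + c|10⟩ + d|11⟩, it is a product state iff ad − bc = 0.
Here (a, b, c, d) = (-0.7022, 0.7022, 0.0833, -0.0833): ad − bc = (-0.7022)(-0.0833) − (0.7022)(0.0833) = 0, so the state is separable.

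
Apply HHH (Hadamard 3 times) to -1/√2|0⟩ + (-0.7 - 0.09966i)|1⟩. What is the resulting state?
(-0.995 - 0.07047i)|0⟩ + (-0.005025 + 0.07047i)|1⟩

H² = I, so H^3 = H: a single Hadamard. With (a, b) = (-1/√2, (-0.7 - 0.09966i)), H gives ((a + b)/√2, (a − b)/√2) = ((-0.995 - 0.07047i), (-0.005025 + 0.07047i)).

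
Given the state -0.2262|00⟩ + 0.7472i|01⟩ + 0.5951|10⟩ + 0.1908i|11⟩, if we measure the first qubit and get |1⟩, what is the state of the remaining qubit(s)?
0.9523|0⟩ + 0.3053i|1⟩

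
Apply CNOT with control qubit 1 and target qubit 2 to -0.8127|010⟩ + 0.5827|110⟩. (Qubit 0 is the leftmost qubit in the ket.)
-0.8127|011⟩ + 0.5827|111⟩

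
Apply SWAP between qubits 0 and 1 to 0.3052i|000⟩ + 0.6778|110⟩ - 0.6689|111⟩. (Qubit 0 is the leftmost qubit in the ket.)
0.3052i|000⟩ + 0.6778|110⟩ - 0.6689|111⟩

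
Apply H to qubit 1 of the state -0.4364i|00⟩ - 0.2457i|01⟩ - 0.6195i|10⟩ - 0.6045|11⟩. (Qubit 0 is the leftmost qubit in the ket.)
-0.4823i|00⟩ - 0.1348i|01⟩ + (-0.4274 - 0.4381i)|10⟩ + (0.4274 - 0.4381i)|11⟩

H on qubit 1 mixes each pair of kets that differ only in qubit 1: amplitudes (a, b) of (|…0…⟩, |…1…⟩) become ((a + b)/√2, (a − b)/√2). Kets absent from the input have amplitude 0.
(|00⟩, |01⟩): (a, b) = (-0.4364i, -0.2457i) → (-0.4823i, -0.1348i)
(|10⟩, |11⟩): (a, b) = (-0.6195i, -0.6045) → ((-0.4274 - 0.4381i), (0.4274 - 0.4381i))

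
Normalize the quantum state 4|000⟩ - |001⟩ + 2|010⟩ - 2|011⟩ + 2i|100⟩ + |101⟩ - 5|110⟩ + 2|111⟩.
0.5208|000⟩ - 0.1302|001⟩ + 0.2604|010⟩ - 0.2604|011⟩ + 0.2604i|100⟩ + 0.1302|101⟩ - 0.6509|110⟩ + 0.2604|111⟩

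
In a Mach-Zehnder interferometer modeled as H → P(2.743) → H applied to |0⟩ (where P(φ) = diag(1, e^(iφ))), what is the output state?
(0.0392 + 0.1941i)|0⟩ + (0.9608 - 0.1941i)|1⟩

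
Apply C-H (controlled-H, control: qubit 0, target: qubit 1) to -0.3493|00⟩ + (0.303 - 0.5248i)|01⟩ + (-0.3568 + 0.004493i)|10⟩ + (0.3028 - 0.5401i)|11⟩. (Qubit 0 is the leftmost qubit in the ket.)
-0.3493|00⟩ + (0.303 - 0.5248i)|01⟩ + (-0.03818 - 0.3787i)|10⟩ + (-0.4664 + 0.3851i)|11⟩

C-H leaves the control-|0⟩ kets |00⟩, |01⟩ unchanged and applies H to qubit 1 on the control-|1⟩ pair (|10⟩, |11⟩).
H = [[1/√2, 1/√2], [1/√2, -1/√2]].
With a = amp(|10⟩) = (-0.3568 + 0.004493i) and b = amp(|11⟩) = (0.3028 - 0.5401i):
new amp(|10⟩) = (1/√2)·a + (1/√2)·b = (-0.03818 - 0.3787i)
new amp(|11⟩) = (1/√2)·a + (-1/√2)·b = (-0.4664 + 0.3851i)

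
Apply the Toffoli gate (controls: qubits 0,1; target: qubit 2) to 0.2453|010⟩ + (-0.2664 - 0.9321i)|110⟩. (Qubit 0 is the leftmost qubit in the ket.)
0.2453|010⟩ + (-0.2664 - 0.9321i)|111⟩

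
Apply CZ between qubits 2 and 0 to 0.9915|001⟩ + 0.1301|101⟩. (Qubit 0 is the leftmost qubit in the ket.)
0.9915|001⟩ - 0.1301|101⟩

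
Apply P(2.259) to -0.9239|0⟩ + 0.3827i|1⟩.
-0.9239|0⟩ + (-0.2956 - 0.2431i)|1⟩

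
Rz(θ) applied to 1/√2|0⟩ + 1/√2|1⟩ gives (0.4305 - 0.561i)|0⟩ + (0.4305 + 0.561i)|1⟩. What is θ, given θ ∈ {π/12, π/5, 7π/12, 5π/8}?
7π/12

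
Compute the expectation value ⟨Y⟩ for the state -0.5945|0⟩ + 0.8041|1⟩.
0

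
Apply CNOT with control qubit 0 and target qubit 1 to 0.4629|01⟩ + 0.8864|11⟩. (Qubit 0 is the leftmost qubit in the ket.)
0.4629|01⟩ + 0.8864|10⟩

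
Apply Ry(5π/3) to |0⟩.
-0.866|0⟩ + 1/2|1⟩

Ry(5π/3) = [[cos(θ/2), −sin(θ/2)], [sin(θ/2), cos(θ/2)]]; θ = 5π/3, cos(θ/2) ≈ -0.866025, sin(θ/2) ≈ 0.5.
With a = amp(|0⟩) = 1 and b = amp(|1⟩) = 0:
new amp(|0⟩) = (-0.866025)·a + (-0.5)·b = -0.866
new amp(|1⟩) = (0.5)·a + (-0.866025)·b = 1/2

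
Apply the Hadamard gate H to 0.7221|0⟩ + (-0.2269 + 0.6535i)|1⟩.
(0.3502 + 0.4621i)|0⟩ + (0.671 - 0.4621i)|1⟩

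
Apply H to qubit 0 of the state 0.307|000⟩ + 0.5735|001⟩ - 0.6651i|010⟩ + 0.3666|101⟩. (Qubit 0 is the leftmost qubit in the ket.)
0.2171|000⟩ + 0.6648|001⟩ - 0.4703i|010⟩ + 0.2171|100⟩ + 0.1463|101⟩ - 0.4703i|110⟩

H on qubit 0 mixes each pair of kets that differ only in qubit 0: amplitudes (a, b) of (|…0…⟩, |…1…⟩) become ((a + b)/√2, (a − b)/√2). Kets absent from the input have amplitude 0.
(|000⟩, |100⟩): (a, b) = (0.307, 0) → (0.2171, 0.2171)
(|001⟩, |101⟩): (a, b) = (0.5735, 0.3666) → (0.6648, 0.1463)
(|010⟩, |110⟩): (a, b) = (-0.6651i, 0) → (-0.4703i, -0.4703i)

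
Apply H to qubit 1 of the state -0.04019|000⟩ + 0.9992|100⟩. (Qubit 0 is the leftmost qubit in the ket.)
-0.02842|000⟩ - 0.02842|010⟩ + 0.7065|100⟩ + 0.7065|110⟩

H on qubit 1 mixes each pair of kets that differ only in qubit 1: amplitudes (a, b) of (|…0…⟩, |…1…⟩) become ((a + b)/√2, (a − b)/√2). Kets absent from the input have amplitude 0.
(|000⟩, |010⟩): (a, b) = (-0.04019, 0) → (-0.02842, -0.02842)
(|100⟩, |110⟩): (a, b) = (0.9992, 0) → (0.7065, 0.7065)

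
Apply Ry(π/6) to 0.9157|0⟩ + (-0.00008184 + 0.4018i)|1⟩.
(0.8845 - 0.104i)|0⟩ + (0.2369 + 0.3881i)|1⟩

Ry(π/6) = [[cos(θ/2), −sin(θ/2)], [sin(θ/2), cos(θ/2)]]; θ = π/6, cos(θ/2) ≈ 0.965926, sin(θ/2) ≈ 0.258819.
With a = amp(|0⟩) = 0.9157 and b = amp(|1⟩) = (-0.00008184 + 0.4018i):
new amp(|0⟩) = (0.965926)·a + (-0.258819)·b = (0.8845 - 0.104i)
new amp(|1⟩) = (0.258819)·a + (0.965926)·b = (0.2369 + 0.3881i)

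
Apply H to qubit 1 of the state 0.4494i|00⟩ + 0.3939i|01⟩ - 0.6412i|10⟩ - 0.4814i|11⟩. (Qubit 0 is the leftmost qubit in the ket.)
0.5963i|00⟩ + 0.03924i|01⟩ - 0.7938i|10⟩ - 0.113i|11⟩

H on qubit 1 mixes each pair of kets that differ only in qubit 1: amplitudes (a, b) of (|…0…⟩, |…1…⟩) become ((a + b)/√2, (a − b)/√2). Kets absent from the input have amplitude 0.
(|00⟩, |01⟩): (a, b) = (0.4494i, 0.3939i) → (0.5963i, 0.03924i)
(|10⟩, |11⟩): (a, b) = (-0.6412i, -0.4814i) → (-0.7938i, -0.113i)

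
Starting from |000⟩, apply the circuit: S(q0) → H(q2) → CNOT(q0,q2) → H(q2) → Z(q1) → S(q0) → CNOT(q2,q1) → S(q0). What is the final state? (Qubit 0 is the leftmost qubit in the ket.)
|000⟩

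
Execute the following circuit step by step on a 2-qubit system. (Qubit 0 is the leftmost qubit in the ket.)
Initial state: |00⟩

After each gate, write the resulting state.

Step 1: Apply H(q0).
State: 1/√2|00⟩ + 1/√2|10⟩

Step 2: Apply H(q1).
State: 1/2|00⟩ + 1/2|01⟩ + 1/2|10⟩ + 1/2|11⟩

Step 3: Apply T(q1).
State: 1/2|00⟩ + (1/√8 + (1/√8)i)|01⟩ + 1/2|10⟩ + (1/√8 + (1/√8)i)|11⟩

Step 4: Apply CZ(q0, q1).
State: 1/2|00⟩ + (1/√8 + (1/√8)i)|01⟩ + 1/2|10⟩ + (-1/√8 - (1/√8)i)|11⟩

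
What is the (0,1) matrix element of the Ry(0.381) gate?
-0.1893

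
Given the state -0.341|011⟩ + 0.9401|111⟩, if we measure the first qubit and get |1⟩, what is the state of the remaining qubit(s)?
|11⟩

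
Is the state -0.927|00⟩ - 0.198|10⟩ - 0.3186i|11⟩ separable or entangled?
Entangled

Writing the state as a|00⟩ + b|01⟩ + c|10⟩ + d|11⟩, it is a product state iff ad − bc = 0.
Here (a, b, c, d) = (-0.927, 0, -0.198, -0.3186i): ad − bc = (-0.927)(-0.3186i) − (0)(-0.198) = 0.2953i ≠ 0, so the state is entangled.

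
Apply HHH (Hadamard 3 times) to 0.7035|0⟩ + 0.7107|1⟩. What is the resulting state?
|0⟩ - 0.005091|1⟩

H² = I, so H^3 = H: a single Hadamard. With (a, b) = (0.7035, 0.7107), H gives ((a + b)/√2, (a − b)/√2) = (1, -0.005091).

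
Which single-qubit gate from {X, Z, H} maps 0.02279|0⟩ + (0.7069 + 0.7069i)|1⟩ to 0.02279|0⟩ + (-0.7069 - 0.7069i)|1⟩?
Z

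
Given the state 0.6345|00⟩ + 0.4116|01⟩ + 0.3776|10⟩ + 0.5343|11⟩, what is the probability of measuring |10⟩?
0.1426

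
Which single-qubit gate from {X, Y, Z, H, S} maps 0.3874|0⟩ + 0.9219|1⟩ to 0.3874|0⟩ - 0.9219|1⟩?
Z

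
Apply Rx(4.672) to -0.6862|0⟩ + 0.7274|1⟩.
(0.4753 - 0.5246i)|0⟩ + (-0.5039 + 0.4949i)|1⟩

Rx(4.672) = [[cos(θ/2), −i·sin(θ/2)], [−i·sin(θ/2), cos(θ/2)]]; θ = 4.672, cos(θ/2) ≈ -0.692684, sin(θ/2) ≈ 0.721241.
With a = amp(|0⟩) = -0.6862 and b = amp(|1⟩) = 0.7274:
new amp(|0⟩) = (-0.692684)·a + (-0.721241i)·b = (0.4753 - 0.5246i)
new amp(|1⟩) = (-0.721241i)·a + (-0.692684)·b = (-0.5039 + 0.4949i)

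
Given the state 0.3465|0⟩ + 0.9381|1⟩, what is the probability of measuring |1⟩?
0.88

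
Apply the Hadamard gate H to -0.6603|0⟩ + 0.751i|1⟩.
(-0.4669 + 0.531i)|0⟩ + (-0.4669 - 0.531i)|1⟩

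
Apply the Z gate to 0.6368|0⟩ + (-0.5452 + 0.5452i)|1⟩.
0.6368|0⟩ + (0.5452 - 0.5452i)|1⟩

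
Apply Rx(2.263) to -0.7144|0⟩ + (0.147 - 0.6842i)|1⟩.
(-0.9231 - 0.133i)|0⟩ + (0.06252 + 0.3556i)|1⟩

Rx(2.263) = [[cos(θ/2), −i·sin(θ/2)], [−i·sin(θ/2), cos(θ/2)]]; θ = 2.263, cos(θ/2) ≈ 0.425303, sin(θ/2) ≈ 0.905051.
With a = amp(|0⟩) = -0.7144 and b = amp(|1⟩) = (0.147 - 0.6842i):
new amp(|0⟩) = (0.425303)·a + (-0.905051i)·b = (-0.9231 - 0.133i)
new amp(|1⟩) = (-0.905051i)·a + (0.425303)·b = (0.06252 + 0.3556i)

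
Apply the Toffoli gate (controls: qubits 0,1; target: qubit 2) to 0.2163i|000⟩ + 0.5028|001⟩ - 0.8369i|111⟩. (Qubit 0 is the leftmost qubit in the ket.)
0.2163i|000⟩ + 0.5028|001⟩ - 0.8369i|110⟩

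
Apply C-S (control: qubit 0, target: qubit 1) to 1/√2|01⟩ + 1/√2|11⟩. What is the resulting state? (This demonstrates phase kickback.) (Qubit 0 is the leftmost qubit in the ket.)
1/√2|01⟩ + (1/√2)i|11⟩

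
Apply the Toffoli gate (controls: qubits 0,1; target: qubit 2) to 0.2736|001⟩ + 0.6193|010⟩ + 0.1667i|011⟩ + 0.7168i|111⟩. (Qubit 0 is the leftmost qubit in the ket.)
0.2736|001⟩ + 0.6193|010⟩ + 0.1667i|011⟩ + 0.7168i|110⟩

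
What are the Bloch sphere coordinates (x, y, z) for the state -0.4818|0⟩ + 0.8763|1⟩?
(-0.8444, 0, -0.5358)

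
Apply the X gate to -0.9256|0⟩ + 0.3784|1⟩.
0.3784|0⟩ - 0.9256|1⟩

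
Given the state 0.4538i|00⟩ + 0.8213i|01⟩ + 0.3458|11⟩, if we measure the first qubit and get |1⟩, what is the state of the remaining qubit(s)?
|1⟩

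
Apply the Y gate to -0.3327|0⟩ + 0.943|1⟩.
-0.943i|0⟩ - 0.3327i|1⟩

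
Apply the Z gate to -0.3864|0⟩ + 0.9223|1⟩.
-0.3864|0⟩ - 0.9223|1⟩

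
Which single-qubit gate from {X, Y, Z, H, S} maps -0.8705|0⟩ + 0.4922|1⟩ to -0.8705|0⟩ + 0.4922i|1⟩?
S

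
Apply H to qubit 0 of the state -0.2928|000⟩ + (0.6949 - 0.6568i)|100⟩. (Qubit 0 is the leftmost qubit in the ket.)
(0.2843 - 0.4644i)|000⟩ + (-0.6984 + 0.4644i)|100⟩

H on qubit 0 mixes each pair of kets that differ only in qubit 0: amplitudes (a, b) of (|…0…⟩, |…1…⟩) become ((a + b)/√2, (a − b)/√2). Kets absent from the input have amplitude 0.
(|000⟩, |100⟩): (a, b) = (-0.2928, (0.6949 - 0.6568i)) → ((0.2843 - 0.4644i), (-0.6984 + 0.4644i))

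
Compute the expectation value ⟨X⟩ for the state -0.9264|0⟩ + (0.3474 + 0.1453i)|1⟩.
-0.6437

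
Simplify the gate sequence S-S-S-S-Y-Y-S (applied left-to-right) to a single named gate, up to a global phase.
S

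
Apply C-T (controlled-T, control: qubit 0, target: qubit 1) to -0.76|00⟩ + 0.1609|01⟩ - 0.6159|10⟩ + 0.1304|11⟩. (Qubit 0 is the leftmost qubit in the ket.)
-0.76|00⟩ + 0.1609|01⟩ - 0.6159|10⟩ + (0.09221 + 0.09221i)|11⟩

C-T leaves the control-|0⟩ kets |00⟩, |01⟩ unchanged and applies T to qubit 1 on the control-|1⟩ pair (|10⟩, |11⟩).
T = [[1, 0], [0, (1/√2 + (1/√2)i)]].
With a = amp(|10⟩) = -0.6159 and b = amp(|11⟩) = 0.1304:
new amp(|10⟩) = (1)·a = -0.6159
new amp(|11⟩) = (1/√2 + (1/√2)i)·b = (0.09221 + 0.09221i)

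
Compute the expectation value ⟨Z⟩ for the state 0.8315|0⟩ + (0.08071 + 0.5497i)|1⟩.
0.3827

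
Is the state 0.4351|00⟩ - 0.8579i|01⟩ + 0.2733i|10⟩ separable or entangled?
Entangled

Writing the state as a|00⟩ + b|01⟩ + c|10⟩ + d|11⟩, it is a product state iff ad − bc = 0.
Here (a, b, c, d) = (0.4351, -0.8579i, 0.2733i, 0): ad − bc = (0.4351)(0) − (-0.8579i)(0.2733i) = -0.2345 ≠ 0, so the state is entangled.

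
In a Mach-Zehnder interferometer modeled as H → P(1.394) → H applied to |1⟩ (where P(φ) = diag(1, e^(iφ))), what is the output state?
(0.4121 - 0.4922i)|0⟩ + (0.5879 + 0.4922i)|1⟩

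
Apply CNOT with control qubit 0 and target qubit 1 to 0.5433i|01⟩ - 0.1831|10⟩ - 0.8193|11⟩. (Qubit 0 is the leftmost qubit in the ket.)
0.5433i|01⟩ - 0.8193|10⟩ - 0.1831|11⟩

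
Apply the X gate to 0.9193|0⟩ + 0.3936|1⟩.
0.3936|0⟩ + 0.9193|1⟩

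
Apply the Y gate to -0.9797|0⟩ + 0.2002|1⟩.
-0.2002i|0⟩ - 0.9797i|1⟩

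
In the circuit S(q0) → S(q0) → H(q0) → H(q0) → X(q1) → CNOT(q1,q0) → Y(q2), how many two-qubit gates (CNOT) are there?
1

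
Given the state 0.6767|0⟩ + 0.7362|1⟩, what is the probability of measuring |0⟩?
0.4579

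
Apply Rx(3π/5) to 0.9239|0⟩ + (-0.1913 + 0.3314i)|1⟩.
(0.8112 + 0.1548i)|0⟩ + (-0.1124 - 0.5527i)|1⟩

Rx(3π/5) = [[cos(θ/2), −i·sin(θ/2)], [−i·sin(θ/2), cos(θ/2)]]; θ = 3π/5, cos(θ/2) ≈ 0.587785, sin(θ/2) ≈ 0.809017.
With a = amp(|0⟩) = 0.9239 and b = amp(|1⟩) = (-0.1913 + 0.3314i):
new amp(|0⟩) = (0.587785)·a + (-0.809017i)·b = (0.8112 + 0.1548i)
new amp(|1⟩) = (-0.809017i)·a + (0.587785)·b = (-0.1124 - 0.5527i)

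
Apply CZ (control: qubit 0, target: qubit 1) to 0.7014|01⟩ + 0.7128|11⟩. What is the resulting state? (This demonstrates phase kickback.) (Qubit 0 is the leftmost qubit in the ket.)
0.7014|01⟩ - 0.7128|11⟩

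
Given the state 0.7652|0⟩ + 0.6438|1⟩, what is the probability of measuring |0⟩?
0.5855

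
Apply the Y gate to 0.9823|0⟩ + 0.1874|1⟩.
-0.1874i|0⟩ + 0.9823i|1⟩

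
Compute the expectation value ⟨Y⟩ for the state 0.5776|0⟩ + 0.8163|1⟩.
0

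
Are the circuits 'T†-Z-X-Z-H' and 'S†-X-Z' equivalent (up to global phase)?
No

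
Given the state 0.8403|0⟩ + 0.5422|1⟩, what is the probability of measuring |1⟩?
0.294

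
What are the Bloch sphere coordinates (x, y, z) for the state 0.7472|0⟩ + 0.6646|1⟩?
(0.9932, 0, 0.1166)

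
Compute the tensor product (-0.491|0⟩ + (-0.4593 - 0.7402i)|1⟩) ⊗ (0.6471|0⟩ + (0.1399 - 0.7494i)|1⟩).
-0.3177|00⟩ + (-0.06869 + 0.368i)|01⟩ + (-0.2972 - 0.479i)|10⟩ + (-0.619 + 0.2406i)|11⟩

amp(|b₁b₂…⟩) = product of the factor amplitudes for bits b₁, b₂, …; only kets whose every factor amplitude is nonzero survive.
|00⟩: (-0.491)(0.6471) = -0.3177
|01⟩: (-0.491)(0.1399 - 0.7494i) = (-0.06869 + 0.368i)
|10⟩: (-0.4593 - 0.7402i)(0.6471) = (-0.2972 - 0.479i)
|11⟩: (-0.4593 - 0.7402i)(0.1399 - 0.7494i) = (-0.619 + 0.2406i)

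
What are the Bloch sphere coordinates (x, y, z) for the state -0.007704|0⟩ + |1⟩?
(-0.01541, 0, -0.9999)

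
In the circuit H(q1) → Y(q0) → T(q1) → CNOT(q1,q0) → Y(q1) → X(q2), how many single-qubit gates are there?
5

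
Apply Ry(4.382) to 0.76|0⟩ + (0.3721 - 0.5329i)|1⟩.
(-0.7445 + 0.4337i)|0⟩ + (0.4022 + 0.3097i)|1⟩

Ry(4.382) = [[cos(θ/2), −sin(θ/2)], [sin(θ/2), cos(θ/2)]]; θ = 4.382, cos(θ/2) ≈ -0.581201, sin(θ/2) ≈ 0.81376.
With a = amp(|0⟩) = 0.76 and b = amp(|1⟩) = (0.3721 - 0.5329i):
new amp(|0⟩) = (-0.581201)·a + (-0.81376)·b = (-0.7445 + 0.4337i)
new amp(|1⟩) = (0.81376)·a + (-0.581201)·b = (0.4022 + 0.3097i)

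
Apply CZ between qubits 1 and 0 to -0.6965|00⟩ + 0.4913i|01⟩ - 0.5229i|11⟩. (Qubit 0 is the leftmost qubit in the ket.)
-0.6965|00⟩ + 0.4913i|01⟩ + 0.5229i|11⟩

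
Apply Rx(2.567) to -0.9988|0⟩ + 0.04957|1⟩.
(-0.283 - 0.04754i)|0⟩ + (0.01405 + 0.9579i)|1⟩

Rx(2.567) = [[cos(θ/2), −i·sin(θ/2)], [−i·sin(θ/2), cos(θ/2)]]; θ = 2.567, cos(θ/2) ≈ 0.28336, sin(θ/2) ≈ 0.959013.
With a = amp(|0⟩) = -0.9988 and b = amp(|1⟩) = 0.04957:
new amp(|0⟩) = (0.28336)·a + (-0.959013i)·b = (-0.283 - 0.04754i)
new amp(|1⟩) = (-0.959013i)·a + (0.28336)·b = (0.01405 + 0.9579i)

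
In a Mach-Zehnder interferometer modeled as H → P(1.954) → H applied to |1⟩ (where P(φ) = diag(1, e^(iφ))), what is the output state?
(0.6869 - 0.4637i)|0⟩ + (0.3131 + 0.4637i)|1⟩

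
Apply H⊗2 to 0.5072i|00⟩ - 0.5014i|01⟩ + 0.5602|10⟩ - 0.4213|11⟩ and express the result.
(0.06945 + 0.0029i)|00⟩ + (0.4908 + 0.5043i)|01⟩ + (-0.06945 + 0.0029i)|10⟩ + (-0.4908 + 0.5043i)|11⟩

H⊗2 gives amp(|y⟩) = (1/2) Σ_x (−1)^(x·y) amp(|x⟩), where x·y is the number of positions in which both x and y have a 1.
|00⟩: (0.5072i - 0.5014i + 0.5602 - 0.4213)/2 = (0.06945 + 0.0029i)
|01⟩: (0.5072i + 0.5014i + 0.5602 + 0.4213)/2 = (0.4908 + 0.5043i)
|10⟩: (0.5072i - 0.5014i - 0.5602 + 0.4213)/2 = (-0.06945 + 0.0029i)
|11⟩: (0.5072i + 0.5014i - 0.5602 - 0.4213)/2 = (-0.4908 + 0.5043i)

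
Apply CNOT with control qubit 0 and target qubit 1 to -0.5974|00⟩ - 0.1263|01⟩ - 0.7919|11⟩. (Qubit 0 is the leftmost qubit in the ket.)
-0.5974|00⟩ - 0.1263|01⟩ - 0.7919|10⟩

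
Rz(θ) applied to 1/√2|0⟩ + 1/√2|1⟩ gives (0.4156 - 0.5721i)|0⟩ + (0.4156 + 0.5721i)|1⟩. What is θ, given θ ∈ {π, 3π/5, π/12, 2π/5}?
3π/5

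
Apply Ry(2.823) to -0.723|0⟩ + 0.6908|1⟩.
-0.7967|0⟩ - 0.6043|1⟩

Ry(2.823) = [[cos(θ/2), −sin(θ/2)], [sin(θ/2), cos(θ/2)]]; θ = 2.823, cos(θ/2) ≈ 0.158623, sin(θ/2) ≈ 0.987339.
With a = amp(|0⟩) = -0.723 and b = amp(|1⟩) = 0.6908:
new amp(|0⟩) = (0.158623)·a + (-0.987339)·b = -0.7967
new amp(|1⟩) = (0.987339)·a + (0.158623)·b = -0.6043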